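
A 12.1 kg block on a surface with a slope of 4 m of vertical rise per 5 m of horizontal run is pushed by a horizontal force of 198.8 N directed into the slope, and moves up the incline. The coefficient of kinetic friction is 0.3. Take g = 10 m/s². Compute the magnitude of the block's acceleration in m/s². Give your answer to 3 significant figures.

The horizontal push has components F cos 38.66° = 198.8 × 0.7809 = 155.243 N up the incline and F sin 38.66° = 198.8 × 0.6247 = 124.190 N pressing into the surface.
The normal force is therefore N = mg cos 38.66° + F sin 38.66° = 94.489 + 124.190 = 218.679 N, and kinetic friction down the slope is μN = 0.3 × 218.679 = 65.604 N.
Along the incline: F cos 38.66° − mg sin 38.66° − μN = ma, so 155.243 − 75.589 − 65.604 = 12.1 a, giving a = 1.1612 m/s².

1.16 m/s²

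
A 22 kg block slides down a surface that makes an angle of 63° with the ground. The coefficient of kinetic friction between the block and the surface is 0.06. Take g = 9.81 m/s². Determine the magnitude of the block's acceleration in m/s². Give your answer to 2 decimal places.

Resolving the weight along the incline: the component pulling the block down the slope is mg sin 63° = 22 × 9.81 × 0.8910 = 192.296 N, and the normal force is N = mg cos 63° = 22 × 9.81 × 0.4540 = 97.982 N.
Kinetic friction acts up the slope with magnitude f = μN = 0.06 × 97.982 = 5.879 N.
Net force along the incline is 192.296 − 5.879 = 186.417 N, so a = 186.417 / 22 = 8.4735 m/s².

8.47 m/s²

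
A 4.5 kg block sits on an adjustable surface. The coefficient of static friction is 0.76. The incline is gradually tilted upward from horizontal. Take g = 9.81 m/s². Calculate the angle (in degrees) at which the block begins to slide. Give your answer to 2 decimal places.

At the threshold of sliding, static friction is at its maximum μ_s N and exactly balances the weight component along the incline: mg sin θ = μ_s mg cos θ.
Hence tan θ = μ_s = 0.76, so θ = arctan(0.76) = 37.2348°.

37.23°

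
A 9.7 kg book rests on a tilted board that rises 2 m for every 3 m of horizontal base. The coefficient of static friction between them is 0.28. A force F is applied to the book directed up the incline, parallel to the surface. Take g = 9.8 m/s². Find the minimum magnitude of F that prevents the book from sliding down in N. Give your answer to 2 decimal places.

30.58 N

The normal force is N = mg cos 33.69° = 79.095 N. With F at its minimum the book is on the verge of sliding down, so static friction is at its maximum μ_s N = 0.28 × 79.095 = 22.147 N and acts up the slope.
Equilibrium along the incline: F + μ_s N = mg sin 33.69°, so F = 52.730 − 22.147 = 30.583 N.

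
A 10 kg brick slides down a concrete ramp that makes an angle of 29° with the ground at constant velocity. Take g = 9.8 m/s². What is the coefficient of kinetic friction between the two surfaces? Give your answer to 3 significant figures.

0.554

At constant velocity the net force along the incline is zero: mg sin 29° = μ mg cos 29°.
So μ = tan 29° = 0.4848 / 0.8746 = 0.5543.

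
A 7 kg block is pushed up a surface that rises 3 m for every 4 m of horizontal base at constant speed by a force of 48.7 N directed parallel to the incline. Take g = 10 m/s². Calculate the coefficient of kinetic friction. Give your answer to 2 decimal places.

0.12

At constant speed ΣF = 0 along the incline. The applied 48.7 N acts up the slope; the weight component mg sin 36.87° = 42.000 N and kinetic friction μN both act down the slope.
So 48.7 = 42.000 + μ × 56.000, giving μ = (48.7 − 42.000) / 56.000 = 0.1196.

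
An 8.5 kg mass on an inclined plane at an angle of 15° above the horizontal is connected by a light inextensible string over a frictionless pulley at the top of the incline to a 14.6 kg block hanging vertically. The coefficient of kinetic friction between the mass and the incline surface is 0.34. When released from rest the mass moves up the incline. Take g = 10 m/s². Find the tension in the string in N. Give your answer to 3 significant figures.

For the mass on the incline: the weight component along the slope is m₁g sin 15° = 8.5 × 10 × 0.2588 = 21.998 N and the normal force is N = m₁g cos 15° = 82.104 N.
Kinetic friction opposes the mass's motion up the incline: f = μN = 0.34 × 82.104 = 27.915 N acting down the slope.
Newton's second law for the mass (up-slope positive): T − 21.998 − 27.915 = 8.5 a. For the hanging block (downward positive): 14.6 × 10 − T = 14.6 a.
Adding the two equations eliminates T: 96.087 = 23.1 a, so a = 4.1596 m/s².
Then from the hanging block's equation, T = 14.6 × (10 − 4.1596) = 85.270 N.

85.3 N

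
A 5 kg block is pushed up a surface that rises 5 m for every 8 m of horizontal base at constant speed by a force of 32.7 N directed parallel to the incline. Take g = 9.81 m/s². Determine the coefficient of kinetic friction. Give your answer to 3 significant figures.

0.161

At constant speed ΣF = 0 along the incline. The applied 32.7 N acts up the slope; the weight component mg sin 32.01° = 25.996 N and kinetic friction μN both act down the slope.
So 32.7 = 25.996 + μ × 41.594, giving μ = (32.7 − 25.996) / 41.594 = 0.1612.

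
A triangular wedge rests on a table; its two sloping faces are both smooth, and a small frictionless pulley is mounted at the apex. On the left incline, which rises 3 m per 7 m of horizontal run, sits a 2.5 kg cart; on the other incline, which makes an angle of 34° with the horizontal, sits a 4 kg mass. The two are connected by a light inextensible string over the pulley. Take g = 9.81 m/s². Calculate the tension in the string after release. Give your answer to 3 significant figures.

Resolve each weight along its own incline: the 2.5 kg mass has component 2.5 × 9.81 × sin 23.20° = 9.661 N down its slope, and the 4 kg mass has 4 × 9.81 × sin 34° = 21.943 N down its slope.
The 4 kg side's 21.943 N exceeds the other side's 9.661 N, so that mass slides down and the 2.5 kg mass slides up. Taking that direction as positive, Newton's second law for the whole system gives 21.943 − 9.661 = (2.5 + 4) a, so a = 12.282 / 6.5 = 1.8895 m/s².
For the 2.5 kg mass (up-slope positive): T − 9.661 = 2.5 × 1.8895, so T = 14.385 N.

14.4 N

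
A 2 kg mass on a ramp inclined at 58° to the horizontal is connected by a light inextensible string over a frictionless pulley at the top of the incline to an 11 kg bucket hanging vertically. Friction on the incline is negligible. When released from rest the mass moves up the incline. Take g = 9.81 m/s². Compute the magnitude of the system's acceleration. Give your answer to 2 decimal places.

For the mass on the incline: the weight component along the slope is m₁g sin 58° = 2 × 9.81 × 0.8480 = 16.638 N and the normal force is N = m₁g cos 58° = 10.397 N.
Newton's second law for the mass (up-slope positive): T − 16.638 = 2 a. For the hanging bucket (downward positive): 11 × 9.81 − T = 11 a.
Adding the two equations eliminates T: 91.272 = 13 a, so a = 7.0209 m/s².

7.02 m/s²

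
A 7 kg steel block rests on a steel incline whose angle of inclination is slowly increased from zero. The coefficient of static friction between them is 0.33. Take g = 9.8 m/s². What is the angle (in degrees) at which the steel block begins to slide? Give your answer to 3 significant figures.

18.3°

At the threshold of sliding, static friction is at its maximum μ_s N and exactly balances the weight component along the incline: mg sin θ = μ_s mg cos θ.
Hence tan θ = μ_s = 0.33, so θ = arctan(0.33) = 18.2629°.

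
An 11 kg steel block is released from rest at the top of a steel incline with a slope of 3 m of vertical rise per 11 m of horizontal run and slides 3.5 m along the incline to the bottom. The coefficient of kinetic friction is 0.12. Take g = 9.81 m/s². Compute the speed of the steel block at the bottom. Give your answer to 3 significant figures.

3.18 m/s

The weight component along the incline is mg sin 15.26° = 28.393 N and the normal force is N = mg cos 15.26° = 104.108 N.
Friction up the slope is f = μN = 0.12 × 104.108 = 12.493 N, so the net downslope force is 28.393 − 12.493 = 15.900 N and a = 15.900 / 11 = 1.4455 m/s².
Starting from rest over a distance of 3.5 m, v² = 2aL = 2 × 1.4455 × 3.5 = 10.1185, so v = 3.1810 m/s.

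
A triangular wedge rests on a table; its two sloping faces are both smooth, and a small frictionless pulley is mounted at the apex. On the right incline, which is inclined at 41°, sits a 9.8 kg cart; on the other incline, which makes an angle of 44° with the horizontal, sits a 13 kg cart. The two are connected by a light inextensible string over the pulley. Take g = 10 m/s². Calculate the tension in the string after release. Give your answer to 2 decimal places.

Resolve each weight along its own incline: the 9.8 kg mass has component 9.8 × 10 × sin 41° = 64.294 N down its slope, and the 13 kg mass has 13 × 10 × sin 44° = 90.306 N down its slope.
The 13 kg side's 90.306 N exceeds the other side's 64.294 N, so that mass slides down and the 9.8 kg mass slides up. Taking that direction as positive, Newton's second law for the whole system gives 90.306 − 64.294 = (9.8 + 13) a, so a = 26.012 / 22.8 = 1.1409 m/s².
For the 9.8 kg mass (up-slope positive): T − 64.294 = 9.8 × 1.1409, so T = 75.475 N.

75.47 N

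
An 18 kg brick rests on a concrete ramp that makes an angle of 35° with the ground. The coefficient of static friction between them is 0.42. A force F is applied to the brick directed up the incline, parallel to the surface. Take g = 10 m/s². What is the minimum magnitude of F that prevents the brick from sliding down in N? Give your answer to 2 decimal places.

41.32 N

The normal force is N = mg cos 35° = 147.447 N. With F at its minimum the brick is on the verge of sliding down, so static friction is at its maximum μ_s N = 0.42 × 147.447 = 61.928 N and acts up the slope.
Equilibrium along the incline: F + μ_s N = mg sin 35°, so F = 103.244 − 61.928 = 41.316 N.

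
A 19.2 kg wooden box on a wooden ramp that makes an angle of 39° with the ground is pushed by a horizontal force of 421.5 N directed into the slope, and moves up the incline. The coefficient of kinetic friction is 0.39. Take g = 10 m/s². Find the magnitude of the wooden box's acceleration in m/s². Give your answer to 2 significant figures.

The horizontal push has components F cos 39° = 421.5 × 0.7771 = 327.548 N up the incline and F sin 39° = 421.5 × 0.6293 = 265.250 N pressing into the surface.
The normal force is therefore N = mg cos 39° + F sin 39° = 149.203 + 265.250 = 414.453 N, and kinetic friction down the slope is μN = 0.39 × 414.453 = 161.637 N.
Along the incline: F cos 39° − mg sin 39° − μN = ma, so 327.548 − 120.826 − 161.637 = 19.2 a, giving a = 2.3482 m/s².

2.3 m/s²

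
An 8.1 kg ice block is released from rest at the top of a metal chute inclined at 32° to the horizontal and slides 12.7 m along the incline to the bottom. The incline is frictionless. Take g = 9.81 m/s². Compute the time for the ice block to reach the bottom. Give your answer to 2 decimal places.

2.21 s

The weight component along the incline is mg sin 32° = 42.108 N and the normal force is N = mg cos 32° = 67.387 N.
With no friction, a = g sin 32° = 5.1985 m/s².
Starting from rest, L = ½at², so t = √(2L/a) = √(2 × 12.7 / 5.1985) = 2.2104 s.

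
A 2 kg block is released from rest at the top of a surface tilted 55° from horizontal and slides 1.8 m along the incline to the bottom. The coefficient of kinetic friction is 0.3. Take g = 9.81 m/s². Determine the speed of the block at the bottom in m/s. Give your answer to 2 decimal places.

4.78 m/s

The weight component along the incline is mg sin 55° = 16.072 N and the normal force is N = mg cos 55° = 11.254 N.
Friction up the slope is f = μN = 0.3 × 11.254 = 3.376 N, so the net downslope force is 16.072 − 3.376 = 12.696 N and a = 12.696 / 2 = 6.3480 m/s².
Starting from rest over a distance of 1.8 m, v² = 2aL = 2 × 6.3480 × 1.8 = 22.8528, so v = 4.7805 m/s.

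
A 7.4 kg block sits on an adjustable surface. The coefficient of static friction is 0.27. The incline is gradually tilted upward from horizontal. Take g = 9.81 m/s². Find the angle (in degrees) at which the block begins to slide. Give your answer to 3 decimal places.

At the threshold of sliding, static friction is at its maximum μ_s N and exactly balances the weight component along the incline: mg sin θ = μ_s mg cos θ.
Hence tan θ = μ_s = 0.27, so θ = arctan(0.27) = 15.1096°.

15.110°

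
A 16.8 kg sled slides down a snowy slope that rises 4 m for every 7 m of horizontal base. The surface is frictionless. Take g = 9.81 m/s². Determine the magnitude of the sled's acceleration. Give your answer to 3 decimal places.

Resolving the weight along the incline: the component pulling the sled down the slope is mg sin 29.74° = 16.8 × 9.81 × 0.4961 = 81.761 N, and the normal force is N = mg cos 29.74° = 16.8 × 9.81 × 0.8682 = 143.086 N.
With no friction the net force along the incline is 81.761 N, so a = g sin 29.74° = 81.761 / 16.8 = 4.8667 m/s².

4.867 m/s²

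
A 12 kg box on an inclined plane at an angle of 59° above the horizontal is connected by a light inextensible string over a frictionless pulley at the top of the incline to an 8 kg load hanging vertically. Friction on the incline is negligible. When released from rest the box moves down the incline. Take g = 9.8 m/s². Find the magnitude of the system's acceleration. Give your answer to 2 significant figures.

For the box on the incline: the weight component along the slope is m₁g sin 59° = 12 × 9.8 × 0.8572 = 100.807 N and the normal force is N = m₁g cos 59° = 60.568 N.
Newton's second law for the box (down-slope positive): 100.807 − T = 12 a. For the hanging load (upward positive): T − 8 × 9.8 = 8 a.
Adding the two equations eliminates T: 22.407 = 20 a, so a = 1.1203 m/s².

1.1 m/s²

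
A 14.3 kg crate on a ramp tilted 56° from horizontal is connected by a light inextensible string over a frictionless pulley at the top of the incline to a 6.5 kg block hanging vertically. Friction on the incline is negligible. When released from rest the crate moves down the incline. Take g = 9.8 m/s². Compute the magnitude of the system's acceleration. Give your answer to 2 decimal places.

2.52 m/s²

For the crate on the incline: the weight component along the slope is m₁g sin 56° = 14.3 × 9.8 × 0.8290 = 116.176 N and the normal force is N = m₁g cos 56° = 78.365 N.
Newton's second law for the crate (down-slope positive): 116.176 − T = 14.3 a. For the hanging block (upward positive): T − 6.5 × 9.8 = 6.5 a.
Adding the two equations eliminates T: 52.476 = 20.8 a, so a = 2.5229 m/s².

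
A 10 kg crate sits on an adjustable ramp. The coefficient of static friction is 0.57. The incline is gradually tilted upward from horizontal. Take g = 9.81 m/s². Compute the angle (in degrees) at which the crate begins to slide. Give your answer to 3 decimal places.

At the threshold of sliding, static friction is at its maximum μ_s N and exactly balances the weight component along the incline: mg sin θ = μ_s mg cos θ.
Hence tan θ = μ_s = 0.57, so θ = arctan(0.57) = 29.6831°.

29.683°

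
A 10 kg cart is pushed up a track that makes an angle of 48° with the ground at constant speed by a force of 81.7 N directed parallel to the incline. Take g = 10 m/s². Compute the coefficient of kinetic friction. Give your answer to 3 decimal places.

At constant speed ΣF = 0 along the incline. The applied 81.7 N acts up the slope; the weight component mg sin 48° = 74.314 N and kinetic friction μN both act down the slope.
So 81.7 = 74.314 + μ × 66.913, giving μ = (81.7 − 74.314) / 66.913 = 0.1104.

0.110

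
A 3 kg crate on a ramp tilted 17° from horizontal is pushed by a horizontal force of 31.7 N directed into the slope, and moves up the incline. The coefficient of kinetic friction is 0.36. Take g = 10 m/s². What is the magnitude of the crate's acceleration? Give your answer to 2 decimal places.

2.63 m/s²

The horizontal push has components F cos 17° = 31.7 × 0.9563 = 30.315 N up the incline and F sin 17° = 31.7 × 0.2924 = 9.269 N pressing into the surface.
The normal force is therefore N = mg cos 17° + F sin 17° = 28.689 + 9.269 = 37.958 N, and kinetic friction down the slope is μN = 0.36 × 37.958 = 13.665 N.
Along the incline: F cos 17° − mg sin 17° − μN = ma, so 30.315 − 8.772 − 13.665 = 3 a, giving a = 2.6260 m/s².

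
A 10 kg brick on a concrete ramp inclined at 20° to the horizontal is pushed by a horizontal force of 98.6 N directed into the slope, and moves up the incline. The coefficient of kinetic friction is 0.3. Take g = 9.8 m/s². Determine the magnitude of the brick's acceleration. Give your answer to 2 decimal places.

The horizontal push has components F cos 20° = 98.6 × 0.9397 = 92.654 N up the incline and F sin 20° = 98.6 × 0.3420 = 33.721 N pressing into the surface.
The normal force is therefore N = mg cos 20° + F sin 20° = 92.091 + 33.721 = 125.812 N, and kinetic friction down the slope is μN = 0.3 × 125.812 = 37.744 N.
Along the incline: F cos 20° − mg sin 20° − μN = ma, so 92.654 − 33.516 − 37.744 = 10 a, giving a = 2.1394 m/s².

2.14 m/s²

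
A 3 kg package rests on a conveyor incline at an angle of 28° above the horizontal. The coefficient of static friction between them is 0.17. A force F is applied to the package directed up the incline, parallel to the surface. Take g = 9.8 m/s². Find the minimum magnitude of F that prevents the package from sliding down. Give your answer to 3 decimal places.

The normal force is N = mg cos 28° = 25.959 N. With F at its minimum the package is on the verge of sliding down, so static friction is at its maximum μ_s N = 0.17 × 25.959 = 4.413 N and acts up the slope.
Equilibrium along the incline: F + μ_s N = mg sin 28°, so F = 13.802 − 4.413 = 9.389 N.

9.389 N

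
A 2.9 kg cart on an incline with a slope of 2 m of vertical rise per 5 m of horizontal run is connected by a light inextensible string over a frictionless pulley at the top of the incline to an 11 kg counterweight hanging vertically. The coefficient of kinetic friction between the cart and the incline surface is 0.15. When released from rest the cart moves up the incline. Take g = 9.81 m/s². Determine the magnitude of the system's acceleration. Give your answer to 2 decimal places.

For the cart on the incline: the weight component along the slope is m₁g sin 21.80° = 2.9 × 9.81 × 0.3714 = 10.566 N and the normal force is N = m₁g cos 21.80° = 26.414 N.
Kinetic friction opposes the cart's motion up the incline: f = μN = 0.15 × 26.414 = 3.962 N acting down the slope.
Newton's second law for the cart (up-slope positive): T − 10.566 − 3.962 = 2.9 a. For the hanging counterweight (downward positive): 11 × 9.81 − T = 11 a.
Adding the two equations eliminates T: 93.382 = 13.9 a, so a = 6.7181 m/s².

6.72 m/s²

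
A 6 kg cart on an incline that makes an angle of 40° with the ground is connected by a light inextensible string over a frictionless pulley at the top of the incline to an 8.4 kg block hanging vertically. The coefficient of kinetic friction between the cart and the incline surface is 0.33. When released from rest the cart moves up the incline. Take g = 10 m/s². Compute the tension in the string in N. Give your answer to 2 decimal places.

66.35 N

For the cart on the incline: the weight component along the slope is m₁g sin 40° = 6 × 10 × 0.6428 = 38.568 N and the normal force is N = m₁g cos 40° = 45.963 N.
Kinetic friction opposes the cart's motion up the incline: f = μN = 0.33 × 45.963 = 15.168 N acting down the slope.
Newton's second law for the cart (up-slope positive): T − 38.568 − 15.168 = 6 a. For the hanging block (downward positive): 8.4 × 10 − T = 8.4 a.
Adding the two equations eliminates T: 30.264 = 14.4 a, so a = 2.1017 m/s².
Then from the hanging block's equation, T = 8.4 × (10 − 2.1017) = 66.346 N.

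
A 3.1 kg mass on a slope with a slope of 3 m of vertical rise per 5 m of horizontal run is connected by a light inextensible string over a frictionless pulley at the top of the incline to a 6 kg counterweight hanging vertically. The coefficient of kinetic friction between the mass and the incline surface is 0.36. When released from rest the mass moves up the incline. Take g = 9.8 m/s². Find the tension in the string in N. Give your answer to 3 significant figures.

36.5 N

For the mass on the incline: the weight component along the slope is m₁g sin 30.96° = 3.1 × 9.8 × 0.5145 = 15.631 N and the normal force is N = m₁g cos 30.96° = 26.051 N.
Kinetic friction opposes the mass's motion up the incline: f = μN = 0.36 × 26.051 = 9.378 N acting down the slope.
Newton's second law for the mass (up-slope positive): T − 15.631 − 9.378 = 3.1 a. For the hanging counterweight (downward positive): 6 × 9.8 − T = 6 a.
Adding the two equations eliminates T: 33.791 = 9.1 a, so a = 3.7133 m/s².
Then from the hanging counterweight's equation, T = 6 × (9.8 − 3.7133) = 36.520 N.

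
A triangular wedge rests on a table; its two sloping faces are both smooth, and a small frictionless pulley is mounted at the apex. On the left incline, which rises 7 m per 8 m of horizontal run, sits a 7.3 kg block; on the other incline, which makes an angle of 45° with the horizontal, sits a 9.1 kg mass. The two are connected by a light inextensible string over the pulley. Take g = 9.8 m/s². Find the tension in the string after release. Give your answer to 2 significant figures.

Resolve each weight along its own incline: the 7.3 kg mass has component 7.3 × 9.8 × sin 41.19° = 47.109 N down its slope, and the 9.1 kg mass has 9.1 × 9.8 × sin 45° = 63.060 N down its slope.
The 9.1 kg side's 63.060 N exceeds the other side's 47.109 N, so that mass slides down and the 7.3 kg mass slides up. Taking that direction as positive, Newton's second law for the whole system gives 63.060 − 47.109 = (7.3 + 9.1) a, so a = 15.951 / 16.4 = 0.9726 m/s².
For the 7.3 kg mass (up-slope positive): T − 47.109 = 7.3 × 0.9726, so T = 54.209 N.

54 N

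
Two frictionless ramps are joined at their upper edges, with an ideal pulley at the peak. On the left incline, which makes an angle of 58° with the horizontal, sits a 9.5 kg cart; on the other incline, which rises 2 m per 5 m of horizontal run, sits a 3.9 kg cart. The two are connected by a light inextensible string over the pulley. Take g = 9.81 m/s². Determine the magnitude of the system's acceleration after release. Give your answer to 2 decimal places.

4.84 m/s²

Resolve each weight along its own incline: the 9.5 kg mass has component 9.5 × 9.81 × sin 58° = 79.034 N down its slope, and the 3.9 kg mass has 3.9 × 9.81 × sin 21.80° = 14.209 N down its slope.
The 9.5 kg side's 79.034 N exceeds the other side's 14.209 N, so that mass slides down and the 3.9 kg mass slides up. Taking that direction as positive, Newton's second law for the whole system gives 79.034 − 14.209 = (9.5 + 3.9) a, so a = 64.825 / 13.4 = 4.8377 m/s².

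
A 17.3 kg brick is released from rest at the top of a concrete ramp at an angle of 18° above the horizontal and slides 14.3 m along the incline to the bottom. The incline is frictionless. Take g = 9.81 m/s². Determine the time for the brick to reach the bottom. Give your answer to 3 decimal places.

The weight component along the incline is mg sin 18° = 52.444 N and the normal force is N = mg cos 18° = 161.407 N.
With no friction, a = g sin 18° = 3.0315 m/s².
Starting from rest, L = ½at², so t = √(2L/a) = √(2 × 14.3 / 3.0315) = 3.0715 s.

3.072 s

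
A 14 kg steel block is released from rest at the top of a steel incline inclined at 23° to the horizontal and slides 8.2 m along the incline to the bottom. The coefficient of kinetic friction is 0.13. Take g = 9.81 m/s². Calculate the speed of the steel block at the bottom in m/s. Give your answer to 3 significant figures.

6.60 m/s

The weight component along the incline is mg sin 23° = 53.663 N and the normal force is N = mg cos 23° = 126.422 N.
Friction up the slope is f = μN = 0.13 × 126.422 = 16.435 N, so the net downslope force is 53.663 − 16.435 = 37.228 N and a = 37.228 / 14 = 2.6591 m/s².
Starting from rest over a distance of 8.2 m, v² = 2aL = 2 × 2.6591 × 8.2 = 43.6092, so v = 6.6037 m/s.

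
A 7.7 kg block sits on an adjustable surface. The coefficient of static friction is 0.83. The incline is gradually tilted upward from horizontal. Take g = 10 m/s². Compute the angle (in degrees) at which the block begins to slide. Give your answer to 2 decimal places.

At the threshold of sliding, static friction is at its maximum μ_s N and exactly balances the weight component along the incline: mg sin θ = μ_s mg cos θ.
Hence tan θ = μ_s = 0.83, so θ = arctan(0.83) = 39.6927°.

39.69°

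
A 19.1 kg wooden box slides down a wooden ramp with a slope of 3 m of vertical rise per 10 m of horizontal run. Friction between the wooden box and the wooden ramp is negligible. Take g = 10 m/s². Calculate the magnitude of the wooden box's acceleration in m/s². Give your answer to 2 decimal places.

2.87 m/s²

Resolving the weight along the incline: the component pulling the wooden box down the slope is mg sin 16.70° = 19.1 × 10 × 0.2873 = 54.874 N, and the normal force is N = mg cos 16.70° = 19.1 × 10 × 0.9578 = 182.940 N.
With no friction the net force along the incline is 54.874 N, so a = g sin 16.70° = 54.874 / 19.1 = 2.8730 m/s².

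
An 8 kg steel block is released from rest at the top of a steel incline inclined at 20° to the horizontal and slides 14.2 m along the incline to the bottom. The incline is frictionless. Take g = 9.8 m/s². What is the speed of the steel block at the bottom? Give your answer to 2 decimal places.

9.76 m/s

The weight component along the incline is mg sin 20° = 26.814 N and the normal force is N = mg cos 20° = 73.672 N.
With no friction, a = g sin 20° = 3.3518 m/s².
Starting from rest over a distance of 14.2 m, v² = 2aL = 2 × 3.3518 × 14.2 = 95.1911, so v = 9.7566 m/s.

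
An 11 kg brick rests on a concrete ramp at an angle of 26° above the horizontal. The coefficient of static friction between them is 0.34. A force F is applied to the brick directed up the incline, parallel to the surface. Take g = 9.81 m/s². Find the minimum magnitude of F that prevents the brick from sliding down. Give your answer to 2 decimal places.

14.33 N

The normal force is N = mg cos 26° = 96.989 N. With F at its minimum the brick is on the verge of sliding down, so static friction is at its maximum μ_s N = 0.34 × 96.989 = 32.976 N and acts up the slope.
Equilibrium along the incline: F + μ_s N = mg sin 26°, so F = 47.305 − 32.976 = 14.329 N.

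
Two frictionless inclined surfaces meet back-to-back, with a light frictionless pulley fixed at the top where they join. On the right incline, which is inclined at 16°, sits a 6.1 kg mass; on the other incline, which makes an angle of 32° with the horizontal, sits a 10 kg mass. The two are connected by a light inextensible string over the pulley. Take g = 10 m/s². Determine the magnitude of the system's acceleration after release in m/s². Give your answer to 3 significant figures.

Resolve each weight along its own incline: the 6.1 kg mass has component 6.1 × 10 × sin 16° = 16.814 N down its slope, and the 10 kg mass has 10 × 10 × sin 32° = 52.992 N down its slope.
The 10 kg side's 52.992 N exceeds the other side's 16.814 N, so that mass slides down and the 6.1 kg mass slides up. Taking that direction as positive, Newton's second law for the whole system gives 52.992 − 16.814 = (6.1 + 10) a, so a = 36.178 / 16.1 = 2.2471 m/s².

2.25 m/s²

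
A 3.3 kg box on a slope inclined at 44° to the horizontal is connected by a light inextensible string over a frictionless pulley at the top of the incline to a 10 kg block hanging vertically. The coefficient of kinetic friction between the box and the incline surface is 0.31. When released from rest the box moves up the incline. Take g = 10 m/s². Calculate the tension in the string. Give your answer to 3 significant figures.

For the box on the incline: the weight component along the slope is m₁g sin 44° = 3.3 × 10 × 0.6947 = 22.925 N and the normal force is N = m₁g cos 44° = 23.738 N.
Kinetic friction opposes the box's motion up the incline: f = μN = 0.31 × 23.738 = 7.359 N acting down the slope.
Newton's second law for the box (up-slope positive): T − 22.925 − 7.359 = 3.3 a. For the hanging block (downward positive): 10 × 10 − T = 10 a.
Adding the two equations eliminates T: 69.716 = 13.3 a, so a = 5.2418 m/s².
Then from the hanging block's equation, T = 10 × (10 − 5.2418) = 47.582 N.

47.6 N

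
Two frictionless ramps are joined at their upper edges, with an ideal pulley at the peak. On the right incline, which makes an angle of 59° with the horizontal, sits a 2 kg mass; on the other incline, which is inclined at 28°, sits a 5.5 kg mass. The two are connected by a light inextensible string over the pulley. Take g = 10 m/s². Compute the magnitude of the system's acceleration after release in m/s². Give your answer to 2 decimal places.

Resolve each weight along its own incline: the 2 kg mass has component 2 × 10 × sin 59° = 17.143 N down its slope, and the 5.5 kg mass has 5.5 × 10 × sin 28° = 25.821 N down its slope.
The 5.5 kg side's 25.821 N exceeds the other side's 17.143 N, so that mass slides down and the 2 kg mass slides up. Taking that direction as positive, Newton's second law for the whole system gives 25.821 − 17.143 = (2 + 5.5) a, so a = 8.678 / 7.5 = 1.1571 m/s².

1.16 m/s²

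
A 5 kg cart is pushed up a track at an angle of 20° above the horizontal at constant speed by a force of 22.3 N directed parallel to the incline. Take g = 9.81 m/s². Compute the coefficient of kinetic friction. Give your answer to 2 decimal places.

0.12

At constant speed ΣF = 0 along the incline. The applied 22.3 N acts up the slope; the weight component mg sin 20° = 16.776 N and kinetic friction μN both act down the slope.
So 22.3 = 16.776 + μ × 46.092, giving μ = (22.3 − 16.776) / 46.092 = 0.1198.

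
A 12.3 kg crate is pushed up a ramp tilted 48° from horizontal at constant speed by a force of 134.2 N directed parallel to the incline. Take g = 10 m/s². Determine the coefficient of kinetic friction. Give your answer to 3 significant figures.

0.520

At constant speed ΣF = 0 along the incline. The applied 134.2 N acts up the slope; the weight component mg sin 48° = 91.407 N and kinetic friction μN both act down the slope.
So 134.2 = 91.407 + μ × 82.303, giving μ = (134.2 − 91.407) / 82.303 = 0.5199.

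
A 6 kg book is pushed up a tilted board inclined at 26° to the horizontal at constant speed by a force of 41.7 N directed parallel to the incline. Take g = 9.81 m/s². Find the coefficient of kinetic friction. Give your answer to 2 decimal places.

At constant speed ΣF = 0 along the incline. The applied 41.7 N acts up the slope; the weight component mg sin 26° = 25.803 N and kinetic friction μN both act down the slope.
So 41.7 = 25.803 + μ × 52.903, giving μ = (41.7 − 25.803) / 52.903 = 0.3005.

0.30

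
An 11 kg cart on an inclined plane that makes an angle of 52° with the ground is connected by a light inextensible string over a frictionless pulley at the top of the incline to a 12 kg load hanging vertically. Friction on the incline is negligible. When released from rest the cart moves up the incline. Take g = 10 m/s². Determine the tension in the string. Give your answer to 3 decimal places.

102.616 N

For the cart on the incline: the weight component along the slope is m₁g sin 52° = 11 × 10 × 0.7880 = 86.680 N and the normal force is N = m₁g cos 52° = 67.723 N.
Newton's second law for the cart (up-slope positive): T − 86.680 = 11 a. For the hanging load (downward positive): 12 × 10 − T = 12 a.
Adding the two equations eliminates T: 33.320 = 23 a, so a = 1.4487 m/s².
Then from the hanging load's equation, T = 12 × (10 − 1.4487) = 102.616 N.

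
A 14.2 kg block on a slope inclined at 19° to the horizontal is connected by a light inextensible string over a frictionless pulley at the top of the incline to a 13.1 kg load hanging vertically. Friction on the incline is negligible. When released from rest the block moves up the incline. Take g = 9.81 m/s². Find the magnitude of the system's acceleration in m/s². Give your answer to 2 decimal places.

3.05 m/s²

For the block on the incline: the weight component along the slope is m₁g sin 19° = 14.2 × 9.81 × 0.3256 = 45.357 N and the normal force is N = m₁g cos 19° = 131.713 N.
Newton's second law for the block (up-slope positive): T − 45.357 = 14.2 a. For the hanging load (downward positive): 13.1 × 9.81 − T = 13.1 a.
Adding the two equations eliminates T: 83.154 = 27.3 a, so a = 3.0459 m/s².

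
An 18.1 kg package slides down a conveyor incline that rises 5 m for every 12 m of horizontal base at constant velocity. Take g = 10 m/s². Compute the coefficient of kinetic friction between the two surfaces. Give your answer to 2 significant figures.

At constant velocity the net force along the incline is zero: mg sin 22.62° = μ mg cos 22.62°.
So μ = tan 22.62° = 0.3846 / 0.9231 = 0.4166.

0.42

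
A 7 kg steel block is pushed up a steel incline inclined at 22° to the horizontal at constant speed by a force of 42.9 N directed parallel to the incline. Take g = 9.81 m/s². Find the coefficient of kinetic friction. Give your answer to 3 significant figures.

0.270

At constant speed ΣF = 0 along the incline. The applied 42.9 N acts up the slope; the weight component mg sin 22° = 25.724 N and kinetic friction μN both act down the slope.
So 42.9 = 25.724 + μ × 63.670, giving μ = (42.9 − 25.724) / 63.670 = 0.2698.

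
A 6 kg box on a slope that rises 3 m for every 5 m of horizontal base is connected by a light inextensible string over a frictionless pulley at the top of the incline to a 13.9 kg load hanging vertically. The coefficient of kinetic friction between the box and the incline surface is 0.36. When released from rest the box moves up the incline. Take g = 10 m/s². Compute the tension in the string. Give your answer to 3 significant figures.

76.4 N

For the box on the incline: the weight component along the slope is m₁g sin 30.96° = 6 × 10 × 0.5145 = 30.870 N and the normal force is N = m₁g cos 30.96° = 51.450 N.
Kinetic friction opposes the box's motion up the incline: f = μN = 0.36 × 51.450 = 18.522 N acting down the slope.
Newton's second law for the box (up-slope positive): T − 30.870 − 18.522 = 6 a. For the hanging load (downward positive): 13.9 × 10 − T = 13.9 a.
Adding the two equations eliminates T: 89.608 = 19.9 a, so a = 4.5029 m/s².
Then from the hanging load's equation, T = 13.9 × (10 − 4.5029) = 76.410 N.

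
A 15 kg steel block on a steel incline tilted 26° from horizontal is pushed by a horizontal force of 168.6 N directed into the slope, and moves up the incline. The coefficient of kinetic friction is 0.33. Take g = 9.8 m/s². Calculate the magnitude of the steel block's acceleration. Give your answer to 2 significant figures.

The horizontal push has components F cos 26° = 168.6 × 0.8988 = 151.538 N up the incline and F sin 26° = 168.6 × 0.4384 = 73.914 N pressing into the surface.
The normal force is therefore N = mg cos 26° + F sin 26° = 132.124 + 73.914 = 206.038 N, and kinetic friction down the slope is μN = 0.33 × 206.038 = 67.993 N.
Along the incline: F cos 26° − mg sin 26° − μN = ma, so 151.538 − 64.445 − 67.993 = 15 a, giving a = 1.2733 m/s².

1.3 m/s²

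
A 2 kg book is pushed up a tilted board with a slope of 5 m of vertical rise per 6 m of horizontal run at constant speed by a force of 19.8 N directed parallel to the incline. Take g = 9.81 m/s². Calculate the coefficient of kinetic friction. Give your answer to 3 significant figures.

At constant speed ΣF = 0 along the incline. The applied 19.8 N acts up the slope; the weight component mg sin 39.81° = 12.560 N and kinetic friction μN both act down the slope.
So 19.8 = 12.560 + μ × 15.073, giving μ = (19.8 − 12.560) / 15.073 = 0.4803.

0.480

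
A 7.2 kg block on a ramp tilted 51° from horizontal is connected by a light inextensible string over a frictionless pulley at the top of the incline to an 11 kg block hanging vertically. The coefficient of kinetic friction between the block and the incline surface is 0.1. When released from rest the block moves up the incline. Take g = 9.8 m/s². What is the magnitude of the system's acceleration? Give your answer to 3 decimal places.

For the block on the incline: the weight component along the slope is m₁g sin 51° = 7.2 × 9.8 × 0.7771 = 54.832 N and the normal force is N = m₁g cos 51° = 44.405 N.
Kinetic friction opposes the block's motion up the incline: f = μN = 0.1 × 44.405 = 4.441 N acting down the slope.
Newton's second law for the block (up-slope positive): T − 54.832 − 4.441 = 7.2 a. For the hanging block (downward positive): 11 × 9.8 − T = 11 a.
Adding the two equations eliminates T: 48.527 = 18.2 a, so a = 2.6663 m/s².

2.666 m/s²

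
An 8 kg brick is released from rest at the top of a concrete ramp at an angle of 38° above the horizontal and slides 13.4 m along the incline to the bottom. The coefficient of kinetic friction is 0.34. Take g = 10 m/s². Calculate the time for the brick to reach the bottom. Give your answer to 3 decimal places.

The weight component along the incline is mg sin 38° = 49.253 N and the normal force is N = mg cos 38° = 63.041 N.
Friction up the slope is f = μN = 0.34 × 63.041 = 21.434 N, so the net downslope force is 49.253 − 21.434 = 27.819 N and a = 27.819 / 8 = 3.4774 m/s².
Starting from rest, L = ½at², so t = √(2L/a) = √(2 × 13.4 / 3.4774) = 2.7761 s.

2.776 s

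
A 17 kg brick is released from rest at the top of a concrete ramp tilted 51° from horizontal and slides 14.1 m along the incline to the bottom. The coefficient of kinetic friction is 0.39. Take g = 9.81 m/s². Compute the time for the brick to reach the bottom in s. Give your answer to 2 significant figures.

The weight component along the incline is mg sin 51° = 129.605 N and the normal force is N = mg cos 51° = 104.952 N.
Friction up the slope is f = μN = 0.39 × 104.952 = 40.931 N, so the net downslope force is 129.605 − 40.931 = 88.674 N and a = 88.674 / 17 = 5.2161 m/s².
Starting from rest, L = ½at², so t = √(2L/a) = √(2 × 14.1 / 5.2161) = 2.3252 s.

2.3 s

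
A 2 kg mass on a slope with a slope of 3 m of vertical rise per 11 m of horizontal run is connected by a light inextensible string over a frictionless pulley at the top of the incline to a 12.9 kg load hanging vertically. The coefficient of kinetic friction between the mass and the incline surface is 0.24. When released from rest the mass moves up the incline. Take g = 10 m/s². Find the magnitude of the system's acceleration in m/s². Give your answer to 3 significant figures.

For the mass on the incline: the weight component along the slope is m₁g sin 15.26° = 2 × 10 × 0.2631 = 5.262 N and the normal force is N = m₁g cos 15.26° = 19.295 N.
Kinetic friction opposes the mass's motion up the incline: f = μN = 0.24 × 19.295 = 4.631 N acting down the slope.
Newton's second law for the mass (up-slope positive): T − 5.262 − 4.631 = 2 a. For the hanging load (downward positive): 12.9 × 10 − T = 12.9 a.
Adding the two equations eliminates T: 119.107 = 14.9 a, so a = 7.9938 m/s².

7.99 m/s²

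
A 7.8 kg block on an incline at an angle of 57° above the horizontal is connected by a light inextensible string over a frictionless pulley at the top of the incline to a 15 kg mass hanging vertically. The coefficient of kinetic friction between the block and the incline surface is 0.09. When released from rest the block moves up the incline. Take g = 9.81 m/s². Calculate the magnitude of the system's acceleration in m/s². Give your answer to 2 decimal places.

For the block on the incline: the weight component along the slope is m₁g sin 57° = 7.8 × 9.81 × 0.8387 = 64.176 N and the normal force is N = m₁g cos 57° = 41.675 N.
Kinetic friction opposes the block's motion up the incline: f = μN = 0.09 × 41.675 = 3.751 N acting down the slope.
Newton's second law for the block (up-slope positive): T − 64.176 − 3.751 = 7.8 a. For the hanging mass (downward positive): 15 × 9.81 − T = 15 a.
Adding the two equations eliminates T: 79.223 = 22.8 a, so a = 3.4747 m/s².

3.47 m/s²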